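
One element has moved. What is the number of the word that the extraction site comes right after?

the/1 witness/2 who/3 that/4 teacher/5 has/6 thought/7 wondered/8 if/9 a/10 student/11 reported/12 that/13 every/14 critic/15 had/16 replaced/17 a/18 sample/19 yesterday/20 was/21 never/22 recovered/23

The displaced element is "the witness" (word 2).
It is linked across 1 clause boundary (Ø).
It functions as the subject of "wondered", so the gap sits immediately after word 7 ("thought").
Base order: That teacher has thought that the witness wondered if a student reported that every critic had replaced a sample yesterday.

7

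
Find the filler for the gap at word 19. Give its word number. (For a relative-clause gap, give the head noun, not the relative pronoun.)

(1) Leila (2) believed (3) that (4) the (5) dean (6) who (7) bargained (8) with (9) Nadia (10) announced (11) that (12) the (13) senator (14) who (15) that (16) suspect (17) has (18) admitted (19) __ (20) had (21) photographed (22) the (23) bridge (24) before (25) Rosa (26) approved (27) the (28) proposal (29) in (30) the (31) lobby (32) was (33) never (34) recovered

The gap at 19 is the subject of "photographed", inside a relative clause.
The relative pronoun is "who" (word 14); it is bound by the head noun immediately before it.
Its filler is the head noun "senator", at word 13.

13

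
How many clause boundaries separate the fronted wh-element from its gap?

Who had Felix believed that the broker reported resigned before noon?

"who" is extracted from the subject of "resigned".
Boundaries crossed, outermost first: [that], [Ø] — 2 in total.

2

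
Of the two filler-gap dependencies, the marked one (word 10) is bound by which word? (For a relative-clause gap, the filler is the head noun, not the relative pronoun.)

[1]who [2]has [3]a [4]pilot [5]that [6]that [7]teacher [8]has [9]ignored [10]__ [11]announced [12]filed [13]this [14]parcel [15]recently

4

The marked gap is inside the relative clause, the direct object of "ignored".
Its filler is the head noun "pilot" (via "that"), at word 4.
(The other dependency links word 1 to a gap after word 11.)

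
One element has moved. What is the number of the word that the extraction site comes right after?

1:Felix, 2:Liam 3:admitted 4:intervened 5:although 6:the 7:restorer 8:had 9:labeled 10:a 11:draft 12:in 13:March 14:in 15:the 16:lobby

3

The displaced element is "Felix" (word 1).
It is linked across 1 clause boundary (Ø).
It functions as the subject of "intervened", so the gap sits immediately after word 3 ("admitted").
Base order: Liam admitted that Felix intervened although the restorer had labeled a draft in March in the lobby.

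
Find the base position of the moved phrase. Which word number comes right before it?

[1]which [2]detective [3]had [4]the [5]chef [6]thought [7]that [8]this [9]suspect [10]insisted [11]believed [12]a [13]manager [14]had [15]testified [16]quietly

10

The displaced element is "which detective" (word 2).
It is linked across 2 clause boundaries (that → Ø).
It functions as the subject of "believed", so the gap sits immediately after word 10 ("insisted").
Base order: The chef had thought that this suspect insisted that which detective believed a manager had testified quietly.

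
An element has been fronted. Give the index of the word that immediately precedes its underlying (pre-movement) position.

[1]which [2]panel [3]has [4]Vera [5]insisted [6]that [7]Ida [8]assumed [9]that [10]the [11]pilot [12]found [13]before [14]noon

The displaced element is "which panel" (word 2).
It is linked across 2 clause boundaries (that → that).
It functions as the direct object of "found", so the gap sits immediately after word 12 ("found").
Base order: Vera has insisted that Ida assumed that the pilot found which panel before noon.

12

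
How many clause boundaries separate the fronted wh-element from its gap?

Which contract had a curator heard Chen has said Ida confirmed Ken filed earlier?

"which contract" is extracted from the object of "filed".
Boundaries crossed, outermost first: [Ø], [Ø], [Ø] — 3 in total.

3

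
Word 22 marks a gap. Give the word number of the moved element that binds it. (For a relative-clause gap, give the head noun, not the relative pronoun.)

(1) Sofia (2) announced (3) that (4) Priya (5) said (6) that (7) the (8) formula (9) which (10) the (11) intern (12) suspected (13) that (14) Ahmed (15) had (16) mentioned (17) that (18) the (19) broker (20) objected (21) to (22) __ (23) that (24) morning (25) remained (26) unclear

The gap at 22 is the prepositional object of "objected", inside a relative clause.
The relative pronoun is "which" (word 9); it is bound by the head noun immediately before it.
Its filler is the head noun "formula", at word 8.

8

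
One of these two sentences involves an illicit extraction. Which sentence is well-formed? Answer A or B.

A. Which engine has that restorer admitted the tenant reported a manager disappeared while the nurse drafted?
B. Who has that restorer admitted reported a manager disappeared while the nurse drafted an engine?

In A, the wh-phrase is extracted from inside an adjunct island (introduced by "while"), which blocks movement.
In B, the extraction path crosses only that-complement boundaries, which are transparent.
So B is grammatical.

B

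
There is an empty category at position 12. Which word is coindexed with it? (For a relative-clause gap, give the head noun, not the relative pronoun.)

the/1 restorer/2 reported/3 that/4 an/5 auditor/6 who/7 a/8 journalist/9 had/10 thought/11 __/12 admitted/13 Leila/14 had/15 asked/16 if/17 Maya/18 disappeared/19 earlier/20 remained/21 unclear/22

The gap at 12 is the subject of "admitted", inside a relative clause.
The relative pronoun is "who" (word 7); it is bound by the head noun immediately before it.
Its filler is the head noun "auditor", at word 6.

6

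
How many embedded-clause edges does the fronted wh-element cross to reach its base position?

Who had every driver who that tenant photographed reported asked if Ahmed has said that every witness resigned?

"who" is extracted from the subject of "asked".
Boundaries crossed, outermost first: [Ø] — 1 in total.

1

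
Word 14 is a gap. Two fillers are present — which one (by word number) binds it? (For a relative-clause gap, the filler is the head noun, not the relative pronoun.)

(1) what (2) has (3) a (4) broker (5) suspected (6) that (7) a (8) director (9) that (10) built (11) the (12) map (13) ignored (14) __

1

The marked gap is the direct object of "ignored".
Its filler is the fronted wh-phrase "what", at word 1.
(The other dependency links word 8 to a gap after word 9.)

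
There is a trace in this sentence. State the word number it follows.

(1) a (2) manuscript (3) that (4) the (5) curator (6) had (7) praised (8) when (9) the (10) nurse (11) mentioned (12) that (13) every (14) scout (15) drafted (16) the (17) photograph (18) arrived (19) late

The displaced element is "a manuscript" (word 2).
It functions as the direct object of "praised", so the gap sits immediately after word 7 ("praised").
Base order: The curator had praised a manuscript when the nurse mentioned that every scout drafted the photograph.

7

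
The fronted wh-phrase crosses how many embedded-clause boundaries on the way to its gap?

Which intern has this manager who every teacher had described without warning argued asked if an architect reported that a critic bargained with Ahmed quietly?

"which intern" is extracted from the subject of "asked".
Boundaries crossed, outermost first: [Ø] — 1 in total.

1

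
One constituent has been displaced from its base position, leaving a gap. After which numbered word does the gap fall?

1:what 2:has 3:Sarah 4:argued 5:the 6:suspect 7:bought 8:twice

7

The displaced element is "what" (word 1).
It is linked across 1 clause boundary (Ø).
It functions as the direct object of "bought", so the gap sits immediately after word 7 ("bought").
Base order: Sarah has argued the suspect bought what twice.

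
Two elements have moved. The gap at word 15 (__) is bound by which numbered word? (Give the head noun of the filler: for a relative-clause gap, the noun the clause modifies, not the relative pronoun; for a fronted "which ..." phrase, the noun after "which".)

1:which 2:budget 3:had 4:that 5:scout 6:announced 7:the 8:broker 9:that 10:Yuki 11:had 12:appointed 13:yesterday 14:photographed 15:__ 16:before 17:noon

2

The marked gap is the direct object of "photographed".
Its filler is the fronted wh-phrase "which budget", at word 2.
(The other dependency links word 8 to a gap after word 12.)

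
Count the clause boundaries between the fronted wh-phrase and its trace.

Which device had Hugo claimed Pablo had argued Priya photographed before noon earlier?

2

"which device" is extracted from the object of "photographed".
Boundaries crossed, outermost first: [Ø], [Ø] — 2 in total.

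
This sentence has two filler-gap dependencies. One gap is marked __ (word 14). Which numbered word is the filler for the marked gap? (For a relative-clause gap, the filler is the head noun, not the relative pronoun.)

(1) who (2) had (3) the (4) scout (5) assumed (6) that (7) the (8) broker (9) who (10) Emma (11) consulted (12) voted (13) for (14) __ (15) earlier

1

The marked gap is the object of the preposition "for" of "voted".
Its filler is the fronted wh-phrase "who", at word 1.
(The other dependency links word 8 to a gap after word 11.)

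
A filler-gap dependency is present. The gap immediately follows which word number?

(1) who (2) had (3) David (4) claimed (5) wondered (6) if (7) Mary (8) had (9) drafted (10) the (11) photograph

The displaced element is "who" (word 1).
It is linked across 1 clause boundary (Ø).
It functions as the subject of "wondered", so the gap sits immediately after word 4 ("claimed").
Base order: David had claimed that who wondered if Mary had drafted the photograph.

4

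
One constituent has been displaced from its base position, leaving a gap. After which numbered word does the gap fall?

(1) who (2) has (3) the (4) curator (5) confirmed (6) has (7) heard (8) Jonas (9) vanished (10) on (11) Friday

The displaced element is "who" (word 1).
It is linked across 1 clause boundary (Ø).
It functions as the subject of "heard", so the gap sits immediately after word 5 ("confirmed").
Base order: The curator has confirmed that who has heard Jonas vanished on Friday.

5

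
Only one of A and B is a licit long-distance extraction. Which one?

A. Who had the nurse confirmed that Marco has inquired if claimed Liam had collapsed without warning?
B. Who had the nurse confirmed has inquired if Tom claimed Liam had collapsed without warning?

B

In A, the wh-phrase is extracted from inside a wh-island (introduced by "if"), which blocks movement.
In B, the extraction path crosses only that-complement boundaries, which are transparent.
So B is grammatical.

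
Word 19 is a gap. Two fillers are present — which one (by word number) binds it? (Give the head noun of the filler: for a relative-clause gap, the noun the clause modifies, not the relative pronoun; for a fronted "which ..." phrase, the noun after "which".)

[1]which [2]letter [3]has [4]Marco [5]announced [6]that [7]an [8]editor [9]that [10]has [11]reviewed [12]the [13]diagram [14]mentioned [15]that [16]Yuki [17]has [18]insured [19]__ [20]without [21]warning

The marked gap is the direct object of "insured".
Its filler is the fronted wh-phrase "which letter", at word 2.
(The other dependency links word 8 to a gap after word 9.)

2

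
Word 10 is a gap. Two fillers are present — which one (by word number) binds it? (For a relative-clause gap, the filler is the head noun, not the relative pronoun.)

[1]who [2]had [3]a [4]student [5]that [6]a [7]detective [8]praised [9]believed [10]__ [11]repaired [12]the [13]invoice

The marked gap is the subject of "repaired".
Its filler is the fronted wh-phrase "who", at word 1.
(The other dependency links word 4 to a gap after word 8.)

1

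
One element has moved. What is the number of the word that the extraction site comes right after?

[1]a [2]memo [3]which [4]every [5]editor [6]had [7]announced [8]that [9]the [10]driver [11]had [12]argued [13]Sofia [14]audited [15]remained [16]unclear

14

The displaced element is "a memo" (word 2).
It is linked across 2 clause boundaries (that → Ø).
It functions as the direct object of "audited", so the gap sits immediately after word 14 ("audited").
Base order: Every editor had announced that the driver had argued Sofia audited a memo.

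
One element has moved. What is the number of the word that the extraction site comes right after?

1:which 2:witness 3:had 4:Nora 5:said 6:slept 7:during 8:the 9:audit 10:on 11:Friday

5

The displaced element is "which witness" (word 2).
It is linked across 1 clause boundary (Ø).
It functions as the subject of "slept", so the gap sits immediately after word 5 ("said").
Base order: Nora had said which witness slept during the audit on Friday.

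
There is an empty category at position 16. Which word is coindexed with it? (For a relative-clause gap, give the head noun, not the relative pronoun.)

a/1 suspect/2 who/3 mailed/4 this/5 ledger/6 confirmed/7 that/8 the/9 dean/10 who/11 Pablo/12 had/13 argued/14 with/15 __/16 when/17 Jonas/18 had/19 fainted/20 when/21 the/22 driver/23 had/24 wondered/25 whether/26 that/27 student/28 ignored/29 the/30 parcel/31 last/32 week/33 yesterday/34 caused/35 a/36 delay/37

10

The gap at 16 is the prepositional object of "argued", inside a relative clause.
The relative pronoun is "who" (word 11); it is bound by the head noun immediately before it.
Its filler is the head noun "dean", at word 10.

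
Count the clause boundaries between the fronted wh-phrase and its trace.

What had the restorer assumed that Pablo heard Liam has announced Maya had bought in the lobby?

3

"what" is extracted from the object of "bought".
Boundaries crossed, outermost first: [that], [Ø], [Ø] — 3 in total.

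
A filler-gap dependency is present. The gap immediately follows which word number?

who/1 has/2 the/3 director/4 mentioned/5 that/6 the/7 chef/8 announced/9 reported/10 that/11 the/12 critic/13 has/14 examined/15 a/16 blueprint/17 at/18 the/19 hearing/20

9

The displaced element is "who" (word 1).
It is linked across 2 clause boundaries (that → Ø).
It functions as the subject of "reported", so the gap sits immediately after word 9 ("announced").
Base order: The director has mentioned that the chef announced that who reported that the critic has examined a blueprint at the hearing.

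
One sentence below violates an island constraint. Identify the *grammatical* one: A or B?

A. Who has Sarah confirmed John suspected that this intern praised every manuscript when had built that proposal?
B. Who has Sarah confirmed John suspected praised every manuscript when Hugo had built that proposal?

B

In A, the wh-phrase is extracted from inside an adjunct island (introduced by "when"), which blocks movement.
In B, the extraction path crosses only that-complement boundaries, which are transparent.
So B is grammatical.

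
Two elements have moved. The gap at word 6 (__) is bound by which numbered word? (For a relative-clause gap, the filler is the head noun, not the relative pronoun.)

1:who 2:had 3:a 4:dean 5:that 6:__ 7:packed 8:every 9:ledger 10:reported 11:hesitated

4

The marked gap is inside the relative clause, the subject of "packed".
Its filler is the head noun "dean" (via "that"), at word 4.
(The other dependency links word 1 to a gap after word 10.)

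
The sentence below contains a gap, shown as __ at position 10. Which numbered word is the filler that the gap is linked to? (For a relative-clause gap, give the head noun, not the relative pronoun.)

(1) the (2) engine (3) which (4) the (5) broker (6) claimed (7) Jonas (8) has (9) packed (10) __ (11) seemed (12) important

2

The gap at 10 is the object of "packed", inside a relative clause.
The relative pronoun is "which" (word 3); it is bound by the head noun immediately before it.
Its filler is the head noun "engine", at word 2.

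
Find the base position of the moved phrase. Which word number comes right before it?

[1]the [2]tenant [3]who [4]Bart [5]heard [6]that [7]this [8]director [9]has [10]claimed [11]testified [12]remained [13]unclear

The displaced element is "the tenant" (word 2).
It is linked across 2 clause boundaries (that → Ø).
It functions as the subject of "testified", so the gap sits immediately after word 10 ("claimed").
Base order: Bart heard that this director has claimed that the tenant testified.

10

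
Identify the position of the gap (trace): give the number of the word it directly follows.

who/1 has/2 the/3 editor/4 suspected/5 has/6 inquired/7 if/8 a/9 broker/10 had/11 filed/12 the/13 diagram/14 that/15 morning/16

5

The displaced element is "who" (word 1).
It is linked across 1 clause boundary (Ø).
It functions as the subject of "inquired", so the gap sits immediately after word 5 ("suspected").
Base order: The editor has suspected that who has inquired if a broker had filed the diagram that morning.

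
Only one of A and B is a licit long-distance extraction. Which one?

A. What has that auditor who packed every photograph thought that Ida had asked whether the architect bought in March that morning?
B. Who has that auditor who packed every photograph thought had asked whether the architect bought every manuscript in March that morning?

In A, the wh-phrase is extracted from inside a wh-island (introduced by "whether"), which blocks movement.
In B, the extraction path crosses only that-complement boundaries, which are transparent.
So B is grammatical.

B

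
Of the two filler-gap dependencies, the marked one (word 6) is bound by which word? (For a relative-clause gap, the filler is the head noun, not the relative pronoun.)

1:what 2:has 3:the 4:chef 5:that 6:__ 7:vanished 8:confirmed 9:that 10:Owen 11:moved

The marked gap is inside the relative clause, the subject of "vanished".
Its filler is the head noun "chef" (via "that"), at word 4.
(The other dependency links word 1 to a gap after word 11.)

4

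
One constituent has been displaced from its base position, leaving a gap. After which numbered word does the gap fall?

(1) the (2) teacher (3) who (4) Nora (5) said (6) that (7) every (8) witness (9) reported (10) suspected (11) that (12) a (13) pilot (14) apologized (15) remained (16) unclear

The displaced element is "the teacher" (word 2).
It is linked across 2 clause boundaries (that → Ø).
It functions as the subject of "suspected", so the gap sits immediately after word 9 ("reported").
Base order: Nora said that every witness reported that the teacher suspected that a pilot apologized.

9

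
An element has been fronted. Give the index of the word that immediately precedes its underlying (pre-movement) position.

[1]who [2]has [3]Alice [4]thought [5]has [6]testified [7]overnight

The displaced element is "who" (word 1).
It is linked across 1 clause boundary (Ø).
It functions as the subject of "testified", so the gap sits immediately after word 4 ("thought").
Base order: Alice has thought who has testified overnight.

4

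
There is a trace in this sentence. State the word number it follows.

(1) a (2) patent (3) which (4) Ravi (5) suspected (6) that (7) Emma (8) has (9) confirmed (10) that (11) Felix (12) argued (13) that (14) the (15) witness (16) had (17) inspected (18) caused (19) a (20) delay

The displaced element is "a patent" (word 2).
It is linked across 3 clause boundaries (that → that → that).
It functions as the direct object of "inspected", so the gap sits immediately after word 17 ("inspected").
Base order: Ravi suspected that Emma has confirmed that Felix argued that the witness had inspected a patent.

17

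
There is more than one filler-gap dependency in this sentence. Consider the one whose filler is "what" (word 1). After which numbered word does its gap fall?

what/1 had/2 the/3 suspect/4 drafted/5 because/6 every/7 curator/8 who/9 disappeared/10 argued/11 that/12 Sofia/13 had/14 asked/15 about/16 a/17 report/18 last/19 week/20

The displaced element is "what" (word 1).
It functions as the direct object of "drafted", so the gap sits immediately after word 5 ("drafted").
Base order: The suspect had drafted what because every curator who disappeared argued that Sofia had asked about a report last week.

5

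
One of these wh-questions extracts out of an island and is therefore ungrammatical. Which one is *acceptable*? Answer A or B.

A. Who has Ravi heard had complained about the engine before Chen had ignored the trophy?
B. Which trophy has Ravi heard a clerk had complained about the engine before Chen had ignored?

A

In B, the wh-phrase is extracted from inside an adjunct island (introduced by "before"), which blocks movement.
In A, the extraction path crosses only that-complement boundaries, which are transparent.
So A is grammatical.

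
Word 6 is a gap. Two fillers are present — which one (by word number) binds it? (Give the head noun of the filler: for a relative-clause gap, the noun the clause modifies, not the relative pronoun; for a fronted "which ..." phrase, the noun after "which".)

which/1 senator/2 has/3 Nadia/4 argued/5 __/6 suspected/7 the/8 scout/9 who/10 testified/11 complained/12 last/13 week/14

2

The marked gap is the subject of "suspected".
Its filler is the fronted wh-phrase "which senator", at word 2.
(The other dependency links word 9 to a gap after word 10.)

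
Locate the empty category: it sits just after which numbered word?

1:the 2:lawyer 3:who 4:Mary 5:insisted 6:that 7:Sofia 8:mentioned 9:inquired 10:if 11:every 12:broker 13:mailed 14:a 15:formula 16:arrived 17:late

The displaced element is "the lawyer" (word 2).
It is linked across 2 clause boundaries (that → Ø).
It functions as the subject of "inquired", so the gap sits immediately after word 8 ("mentioned").
Base order: Mary insisted that Sofia mentioned that the lawyer inquired if every broker mailed a formula.

8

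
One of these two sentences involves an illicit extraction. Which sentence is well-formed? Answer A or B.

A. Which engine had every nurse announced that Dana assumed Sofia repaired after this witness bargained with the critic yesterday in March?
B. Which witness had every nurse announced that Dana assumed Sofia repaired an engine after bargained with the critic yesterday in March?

In B, the wh-phrase is extracted from inside an adjunct island (introduced by "after"), which blocks movement.
In A, the extraction path crosses only that-complement boundaries, which are transparent.
So A is grammatical.

A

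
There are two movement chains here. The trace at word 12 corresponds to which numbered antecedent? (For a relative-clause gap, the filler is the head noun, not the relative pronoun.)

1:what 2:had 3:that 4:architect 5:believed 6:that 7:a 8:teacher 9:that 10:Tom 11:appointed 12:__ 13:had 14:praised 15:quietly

8

The marked gap is inside the relative clause, the direct object of "appointed".
Its filler is the head noun "teacher" (via "that"), at word 8.
(The other dependency links word 1 to a gap after word 14.)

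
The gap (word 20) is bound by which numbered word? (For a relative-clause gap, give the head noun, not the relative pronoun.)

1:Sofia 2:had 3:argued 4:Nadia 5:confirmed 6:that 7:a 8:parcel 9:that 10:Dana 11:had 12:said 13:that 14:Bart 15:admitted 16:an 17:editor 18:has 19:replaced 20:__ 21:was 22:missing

8

The gap at 20 is the object of "replaced", inside a relative clause.
The relative pronoun is "that" (word 9); it is bound by the head noun immediately before it.
Its filler is the head noun "parcel", at word 8.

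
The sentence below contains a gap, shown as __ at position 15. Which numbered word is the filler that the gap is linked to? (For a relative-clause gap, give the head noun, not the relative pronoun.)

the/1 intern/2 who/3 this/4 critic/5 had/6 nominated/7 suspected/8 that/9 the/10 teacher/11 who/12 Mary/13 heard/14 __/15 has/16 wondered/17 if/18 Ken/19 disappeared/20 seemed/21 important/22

The gap at 15 is the subject of "wondered", inside a relative clause.
The relative pronoun is "who" (word 12); it is bound by the head noun immediately before it.
Its filler is the head noun "teacher", at word 11.

11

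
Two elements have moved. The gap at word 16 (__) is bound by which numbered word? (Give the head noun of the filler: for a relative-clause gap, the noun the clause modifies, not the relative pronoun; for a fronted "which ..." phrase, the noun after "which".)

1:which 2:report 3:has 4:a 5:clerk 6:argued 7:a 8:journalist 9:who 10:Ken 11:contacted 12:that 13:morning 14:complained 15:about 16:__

2

The marked gap is the object of the preposition "about" of "complained".
Its filler is the fronted wh-phrase "which report", at word 2.
(The other dependency links word 8 to a gap after word 11.)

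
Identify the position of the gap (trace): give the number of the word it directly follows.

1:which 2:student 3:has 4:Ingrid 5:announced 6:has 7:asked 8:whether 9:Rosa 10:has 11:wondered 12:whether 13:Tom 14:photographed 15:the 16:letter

5

The displaced element is "which student" (word 2).
It is linked across 1 clause boundary (Ø).
It functions as the subject of "asked", so the gap sits immediately after word 5 ("announced").
Base order: Ingrid has announced that which student has asked whether Rosa has wondered whether Tom photographed the letter.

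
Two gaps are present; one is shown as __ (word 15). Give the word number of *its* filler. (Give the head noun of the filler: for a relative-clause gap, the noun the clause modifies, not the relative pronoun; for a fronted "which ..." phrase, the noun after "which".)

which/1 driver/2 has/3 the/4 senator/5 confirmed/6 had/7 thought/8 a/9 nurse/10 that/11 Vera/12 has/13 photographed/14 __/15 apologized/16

10

The marked gap is inside the relative clause, the direct object of "photographed".
Its filler is the head noun "nurse" (via "that"), at word 10.
(The other dependency links word 2 to a gap after word 6.)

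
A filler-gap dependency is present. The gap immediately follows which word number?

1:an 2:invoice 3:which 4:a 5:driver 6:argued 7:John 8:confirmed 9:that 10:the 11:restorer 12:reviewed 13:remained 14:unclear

12

The displaced element is "an invoice" (word 2).
It is linked across 2 clause boundaries (Ø → that).
It functions as the direct object of "reviewed", so the gap sits immediately after word 12 ("reviewed").
Base order: A driver argued John confirmed that the restorer reviewed an invoice.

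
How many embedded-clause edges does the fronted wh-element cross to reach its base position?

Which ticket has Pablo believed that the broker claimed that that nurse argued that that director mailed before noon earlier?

"which ticket" is extracted from the object of "mailed".
Boundaries crossed, outermost first: [that], [that], [that] — 3 in total.

3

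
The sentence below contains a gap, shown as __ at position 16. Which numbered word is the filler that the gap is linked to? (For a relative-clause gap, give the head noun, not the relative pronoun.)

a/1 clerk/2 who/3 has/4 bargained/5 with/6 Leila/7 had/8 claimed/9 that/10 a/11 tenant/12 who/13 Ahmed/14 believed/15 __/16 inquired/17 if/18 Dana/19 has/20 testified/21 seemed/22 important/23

The gap at 16 is the subject of "inquired", inside a relative clause.
The relative pronoun is "who" (word 13); it is bound by the head noun immediately before it.
Its filler is the head noun "tenant", at word 12.

12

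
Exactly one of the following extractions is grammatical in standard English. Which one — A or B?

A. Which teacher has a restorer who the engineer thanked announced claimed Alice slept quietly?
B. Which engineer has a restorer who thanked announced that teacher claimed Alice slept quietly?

In B, the wh-phrase is extracted from inside a complex-NP island (relative clause) (introduced by "who"), which blocks movement.
In A, the extraction path crosses only that-complement boundaries, which are transparent.
So A is grammatical.

A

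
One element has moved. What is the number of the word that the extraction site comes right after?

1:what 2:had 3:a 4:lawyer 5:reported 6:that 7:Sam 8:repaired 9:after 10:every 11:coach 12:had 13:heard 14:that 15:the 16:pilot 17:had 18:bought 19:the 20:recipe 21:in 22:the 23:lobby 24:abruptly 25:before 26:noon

The displaced element is "what" (word 1).
It is linked across 1 clause boundary (that).
It functions as the direct object of "repaired", so the gap sits immediately after word 8 ("repaired").
Base order: A lawyer had reported that Sam repaired what after every coach had heard that the pilot had bought the recipe in the lobby abruptly before noon.

8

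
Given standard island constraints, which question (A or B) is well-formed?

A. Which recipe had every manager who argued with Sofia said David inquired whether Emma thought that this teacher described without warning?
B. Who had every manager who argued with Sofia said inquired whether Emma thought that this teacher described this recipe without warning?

In A, the wh-phrase is extracted from inside a wh-island (introduced by "whether"), which blocks movement.
In B, the extraction path crosses only that-complement boundaries, which are transparent.
So B is grammatical.

B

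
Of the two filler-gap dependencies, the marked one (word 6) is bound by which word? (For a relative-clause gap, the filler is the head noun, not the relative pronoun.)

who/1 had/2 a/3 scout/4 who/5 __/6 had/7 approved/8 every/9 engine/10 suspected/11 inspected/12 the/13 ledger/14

The marked gap is inside the relative clause, the subject of "approved".
Its filler is the head noun "scout" (via "who"), at word 4.
(The other dependency links word 1 to a gap after word 11.)

4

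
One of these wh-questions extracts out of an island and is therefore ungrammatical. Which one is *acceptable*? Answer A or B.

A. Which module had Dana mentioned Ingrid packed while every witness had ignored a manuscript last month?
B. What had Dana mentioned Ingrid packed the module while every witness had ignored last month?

A

In B, the wh-phrase is extracted from inside an adjunct island (introduced by "while"), which blocks movement.
In A, the extraction path crosses only that-complement boundaries, which are transparent.
So A is grammatical.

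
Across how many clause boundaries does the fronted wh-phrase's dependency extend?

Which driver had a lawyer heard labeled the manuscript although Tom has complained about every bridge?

"which driver" is extracted from the subject of "labeled".
Boundaries crossed, outermost first: [Ø] — 1 in total.

1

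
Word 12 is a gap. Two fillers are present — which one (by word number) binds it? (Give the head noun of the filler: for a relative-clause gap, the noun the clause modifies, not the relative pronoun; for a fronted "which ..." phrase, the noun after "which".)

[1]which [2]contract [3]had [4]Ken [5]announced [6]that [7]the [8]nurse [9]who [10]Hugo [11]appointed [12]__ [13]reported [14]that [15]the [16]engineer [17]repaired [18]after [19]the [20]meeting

The marked gap is inside the relative clause, the direct object of "appointed".
Its filler is the head noun "nurse" (via "who"), at word 8.
(The other dependency links word 2 to a gap after word 17.)

8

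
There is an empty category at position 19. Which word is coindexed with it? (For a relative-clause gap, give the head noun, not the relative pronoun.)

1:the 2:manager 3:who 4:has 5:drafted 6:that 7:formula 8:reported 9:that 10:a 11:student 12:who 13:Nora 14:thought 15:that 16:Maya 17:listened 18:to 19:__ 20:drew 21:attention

11

The gap at 19 is the prepositional object of "listened", inside a relative clause.
The relative pronoun is "who" (word 12); it is bound by the head noun immediately before it.
Its filler is the head noun "student", at word 11.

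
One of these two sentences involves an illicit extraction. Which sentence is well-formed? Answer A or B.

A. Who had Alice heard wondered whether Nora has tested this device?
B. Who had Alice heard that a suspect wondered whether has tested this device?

A

In B, the wh-phrase is extracted from inside a wh-island (introduced by "whether"), which blocks movement.
In A, the extraction path crosses only that-complement boundaries, which are transparent.
So A is grammatical.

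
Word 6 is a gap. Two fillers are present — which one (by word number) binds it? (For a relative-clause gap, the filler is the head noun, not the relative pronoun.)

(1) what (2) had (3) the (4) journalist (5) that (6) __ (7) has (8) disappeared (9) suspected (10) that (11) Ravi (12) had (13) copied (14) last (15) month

The marked gap is inside the relative clause, the subject of "disappeared".
Its filler is the head noun "journalist" (via "that"), at word 4.
(The other dependency links word 1 to a gap after word 13.)

4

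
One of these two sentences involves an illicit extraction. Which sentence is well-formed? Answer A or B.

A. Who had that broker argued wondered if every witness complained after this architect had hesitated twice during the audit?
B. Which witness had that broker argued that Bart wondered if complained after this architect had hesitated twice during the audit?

A

In B, the wh-phrase is extracted from inside a wh-island (introduced by "if"), which blocks movement.
In A, the extraction path crosses only that-complement boundaries, which are transparent.
So A is grammatical.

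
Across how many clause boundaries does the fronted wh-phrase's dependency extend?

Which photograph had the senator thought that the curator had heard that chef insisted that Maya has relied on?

"which photograph" is extracted from the PP object of "relied".
Boundaries crossed, outermost first: [that], [Ø], [that] — 3 in total.

3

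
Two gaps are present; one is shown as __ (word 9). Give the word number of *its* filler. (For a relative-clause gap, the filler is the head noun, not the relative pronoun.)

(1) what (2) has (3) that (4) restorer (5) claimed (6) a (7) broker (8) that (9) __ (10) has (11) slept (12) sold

The marked gap is inside the relative clause, the subject of "slept".
Its filler is the head noun "broker" (via "that"), at word 7.
(The other dependency links word 1 to a gap after word 12.)

7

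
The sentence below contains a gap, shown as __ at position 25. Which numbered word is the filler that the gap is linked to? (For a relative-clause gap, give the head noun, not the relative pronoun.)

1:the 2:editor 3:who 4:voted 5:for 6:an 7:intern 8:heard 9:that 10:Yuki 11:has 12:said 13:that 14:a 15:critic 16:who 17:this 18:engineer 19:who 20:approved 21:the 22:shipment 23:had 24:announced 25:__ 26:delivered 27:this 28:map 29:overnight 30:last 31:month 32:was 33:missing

The gap at 25 is the subject of "delivered", inside a relative clause.
The relative pronoun is "who" (word 16); it is bound by the head noun immediately before it.
Its filler is the head noun "critic", at word 15.

15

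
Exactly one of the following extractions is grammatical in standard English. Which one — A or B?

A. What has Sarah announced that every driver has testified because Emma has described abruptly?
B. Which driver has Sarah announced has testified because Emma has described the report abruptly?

In A, the wh-phrase is extracted from inside an adjunct island (introduced by "because"), which blocks movement.
In B, the extraction path crosses only that-complement boundaries, which are transparent.
So B is grammatical.

B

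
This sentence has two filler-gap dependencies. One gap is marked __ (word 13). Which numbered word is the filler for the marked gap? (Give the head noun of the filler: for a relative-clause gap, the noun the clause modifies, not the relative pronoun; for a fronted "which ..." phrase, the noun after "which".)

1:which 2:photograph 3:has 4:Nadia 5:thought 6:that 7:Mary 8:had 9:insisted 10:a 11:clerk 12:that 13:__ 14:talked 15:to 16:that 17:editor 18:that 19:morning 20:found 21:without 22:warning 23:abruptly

The marked gap is inside the relative clause, the subject of "talked".
Its filler is the head noun "clerk" (via "that"), at word 11.
(The other dependency links word 2 to a gap after word 20.)

11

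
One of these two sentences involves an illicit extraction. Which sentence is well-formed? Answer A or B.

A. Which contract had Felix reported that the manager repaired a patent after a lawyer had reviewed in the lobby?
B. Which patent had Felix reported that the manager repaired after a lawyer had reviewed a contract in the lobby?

B

In A, the wh-phrase is extracted from inside an adjunct island (introduced by "after"), which blocks movement.
In B, the extraction path crosses only that-complement boundaries, which are transparent.
So B is grammatical.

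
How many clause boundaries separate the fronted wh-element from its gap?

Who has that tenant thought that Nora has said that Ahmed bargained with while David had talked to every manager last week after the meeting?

"who" is extracted from the PP object of "bargained".
Boundaries crossed, outermost first: [that], [that] — 2 in total.

2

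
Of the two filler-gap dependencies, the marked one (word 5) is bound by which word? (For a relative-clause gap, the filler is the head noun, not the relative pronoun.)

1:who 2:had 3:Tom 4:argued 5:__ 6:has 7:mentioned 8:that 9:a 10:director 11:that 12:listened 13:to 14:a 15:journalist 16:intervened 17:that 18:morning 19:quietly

The marked gap is the subject of "mentioned".
Its filler is the fronted wh-phrase "who", at word 1.
(The other dependency links word 10 to a gap after word 11.)

1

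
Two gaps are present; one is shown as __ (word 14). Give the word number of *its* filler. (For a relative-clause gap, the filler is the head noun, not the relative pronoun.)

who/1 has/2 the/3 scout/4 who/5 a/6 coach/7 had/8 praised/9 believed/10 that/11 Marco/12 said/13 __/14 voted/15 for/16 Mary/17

The marked gap is the subject of "voted".
Its filler is the fronted wh-phrase "who", at word 1.
(The other dependency links word 4 to a gap after word 9.)

1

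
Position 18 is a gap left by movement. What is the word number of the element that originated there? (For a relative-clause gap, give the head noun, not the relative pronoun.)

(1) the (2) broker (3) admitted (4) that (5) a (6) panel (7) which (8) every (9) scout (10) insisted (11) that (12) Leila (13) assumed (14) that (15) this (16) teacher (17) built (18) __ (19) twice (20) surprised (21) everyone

6

The gap at 18 is the object of "built", inside a relative clause.
The relative pronoun is "which" (word 7); it is bound by the head noun immediately before it.
Its filler is the head noun "panel", at word 6.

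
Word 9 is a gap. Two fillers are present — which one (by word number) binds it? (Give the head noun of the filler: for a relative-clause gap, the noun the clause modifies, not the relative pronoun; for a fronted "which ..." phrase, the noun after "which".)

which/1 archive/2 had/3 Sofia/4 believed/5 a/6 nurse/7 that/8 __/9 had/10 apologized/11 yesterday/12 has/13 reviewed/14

7

The marked gap is inside the relative clause, the subject of "apologized".
Its filler is the head noun "nurse" (via "that"), at word 7.
(The other dependency links word 2 to a gap after word 14.)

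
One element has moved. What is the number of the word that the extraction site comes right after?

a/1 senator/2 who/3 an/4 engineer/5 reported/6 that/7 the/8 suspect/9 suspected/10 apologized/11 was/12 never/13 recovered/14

The displaced element is "a senator" (word 2).
It is linked across 2 clause boundaries (that → Ø).
It functions as the subject of "apologized", so the gap sits immediately after word 10 ("suspected").
Base order: An engineer reported that the suspect suspected that a senator apologized.

10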